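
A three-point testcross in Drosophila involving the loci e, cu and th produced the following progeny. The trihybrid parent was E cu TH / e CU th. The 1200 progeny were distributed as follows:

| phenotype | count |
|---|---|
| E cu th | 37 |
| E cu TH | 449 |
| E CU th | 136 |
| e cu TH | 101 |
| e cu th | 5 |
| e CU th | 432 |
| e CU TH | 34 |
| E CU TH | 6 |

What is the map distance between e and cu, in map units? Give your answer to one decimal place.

The two rarest classes, E CU TH and e cu th, are the double crossovers. Comparing them with the parentals, only the cu allele has switched, so cu is the middle locus and the order is e – cu – th.
Crossovers in the e–cu interval produce the single-crossover classes e cu TH and E CU th (101 + 136 = 237) plus the double crossovers (11).
RF(e–cu) = (237 + 11) / 1200 = 248/1200 = 0.2067 → 20.7 map units.

20.7 map units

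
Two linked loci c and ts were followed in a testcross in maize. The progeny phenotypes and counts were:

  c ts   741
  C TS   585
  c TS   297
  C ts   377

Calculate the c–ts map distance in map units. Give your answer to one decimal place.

The two most frequent classes, C TS (585) and c ts (741), are the parental types, so the F1 was C TS / c ts.
The recombinant classes are C ts and c TS: 377 + 297 = 674.
Recombination frequency = 674/2000 = 0.3370 ≈ 33.7%, i.e. 33.7 map units.

33.7 map units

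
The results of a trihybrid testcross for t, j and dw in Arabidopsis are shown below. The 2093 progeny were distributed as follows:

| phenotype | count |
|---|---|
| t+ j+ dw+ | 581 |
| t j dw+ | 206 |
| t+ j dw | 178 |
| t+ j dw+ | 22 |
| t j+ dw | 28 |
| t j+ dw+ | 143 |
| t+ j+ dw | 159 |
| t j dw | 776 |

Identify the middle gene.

The two most frequent reciprocal classes, t+ j+ dw+ and t j dw, are the parental types, so the F1 was t+ j+ dw+ / t j dw.
The two rarest classes, t+ j dw+ and t j+ dw, are the double crossovers. Comparing them with the parentals, only the j allele has switched, so j is the middle locus and the order is t – j – dw.

j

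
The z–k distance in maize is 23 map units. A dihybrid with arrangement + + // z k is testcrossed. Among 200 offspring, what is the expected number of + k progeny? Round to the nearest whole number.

23

A map distance of 23 map units corresponds to a recombination frequency of 0.230.
The F1 is + + / z k, so + k is a recombinant gamete class with expected frequency r/2 = 0.230/2 = 0.1150.
Expected number = 0.1150 × 200 = 23.00 ≈ 23.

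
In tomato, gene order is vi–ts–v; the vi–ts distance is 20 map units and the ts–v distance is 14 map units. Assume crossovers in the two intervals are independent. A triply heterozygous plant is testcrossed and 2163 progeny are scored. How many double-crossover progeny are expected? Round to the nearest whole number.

61

Map distances give recombination frequencies of 0.200 and 0.140 for the two intervals.
With no interference, expected double-crossover frequency = 0.200 × 0.140 = 0.02800.
Expected number = 0.02800 × 2163 = 60.56 ≈ 61.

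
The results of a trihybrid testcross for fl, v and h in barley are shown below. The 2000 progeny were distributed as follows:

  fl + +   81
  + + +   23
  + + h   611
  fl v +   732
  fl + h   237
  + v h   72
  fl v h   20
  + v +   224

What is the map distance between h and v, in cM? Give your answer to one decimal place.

The two most frequent reciprocal classes, + + h and fl v +, are the parental types, so the F1 was + + h / fl v +.
The two rarest classes, + + + and fl v h, are the double crossovers. Comparing them with the parentals, only the h allele has switched, so h is the middle locus and the order is fl – h – v.
Crossovers in the h–v interval produce the single-crossover classes + v h and fl + + (72 + 81 = 153) plus the double crossovers (43).
RF(h–v) = (153 + 43) / 2000 = 196/2000 = 0.0980 → 9.8 cM.

9.8 cM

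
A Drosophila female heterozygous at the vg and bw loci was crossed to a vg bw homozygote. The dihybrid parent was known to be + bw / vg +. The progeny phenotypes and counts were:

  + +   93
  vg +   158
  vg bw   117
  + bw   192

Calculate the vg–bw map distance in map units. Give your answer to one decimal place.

The recombinant classes are + + and vg bw: 93 + 117 = 210.
Recombination frequency = 210/560 = 0.3750 ≈ 37.5%, i.e. 37.5 map units.

37.5 map units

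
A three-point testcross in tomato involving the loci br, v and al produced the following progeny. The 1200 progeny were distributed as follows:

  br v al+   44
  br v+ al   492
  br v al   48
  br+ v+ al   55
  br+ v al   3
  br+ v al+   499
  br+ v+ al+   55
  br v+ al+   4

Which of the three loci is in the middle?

al

The two most frequent reciprocal classes, br+ v al+ and br v+ al, are the parental types, so the F1 was br+ v al+ / br v+ al.
The two rarest classes, br+ v al and br v+ al+, are the double crossovers. Comparing them with the parentals, only the al allele has switched, so al is the middle locus and the order is v – al – br.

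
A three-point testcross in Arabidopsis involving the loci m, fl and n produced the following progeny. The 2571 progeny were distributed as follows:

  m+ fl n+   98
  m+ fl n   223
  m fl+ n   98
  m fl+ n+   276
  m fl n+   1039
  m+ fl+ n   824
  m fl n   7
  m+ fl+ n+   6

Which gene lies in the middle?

The two most frequent reciprocal classes, m fl n+ and m+ fl+ n, are the parental types, so the F1 was m fl n+ / m+ fl+ n.
The two rarest classes, m fl n and m+ fl+ n+, are the double crossovers. Comparing them with the parentals, only the n allele has switched, so n is the middle locus and the order is m – n – fl.

n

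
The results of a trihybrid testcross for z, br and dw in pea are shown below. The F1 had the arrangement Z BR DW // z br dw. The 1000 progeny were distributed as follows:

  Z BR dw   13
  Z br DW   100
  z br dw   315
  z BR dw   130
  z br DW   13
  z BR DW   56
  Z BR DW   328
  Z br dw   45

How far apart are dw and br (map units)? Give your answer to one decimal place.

The two rarest classes, Z BR dw and z br DW, are the double crossovers. Comparing them with the parentals, only the dw allele has switched, so dw is the middle locus and the order is br – dw – z.
Crossovers in the br–dw interval produce the single-crossover classes Z br DW and z BR dw (100 + 130 = 230) plus the double crossovers (26).
RF(br–dw) = (230 + 26) / 1000 = 256/1000 = 0.2560 → 25.6 map units.

25.6 map units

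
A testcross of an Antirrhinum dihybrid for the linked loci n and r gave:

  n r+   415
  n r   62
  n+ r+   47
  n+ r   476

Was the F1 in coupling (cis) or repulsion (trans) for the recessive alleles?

trans

The two most frequent classes are n+ r (476) and n r+ (415); these are the parental (non-recombinant) types.
So the F1 carried n+ r on one chromosome and n r+ on the other — the recessive alleles are on opposite chromosomes (trans / repulsion).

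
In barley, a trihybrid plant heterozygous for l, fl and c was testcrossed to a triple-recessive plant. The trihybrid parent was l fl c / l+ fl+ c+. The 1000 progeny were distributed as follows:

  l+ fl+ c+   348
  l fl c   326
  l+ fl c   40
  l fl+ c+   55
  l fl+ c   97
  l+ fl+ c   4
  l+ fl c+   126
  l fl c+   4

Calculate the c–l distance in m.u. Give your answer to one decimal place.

10.3 m.u.

The two rarest classes, l fl c+ and l+ fl+ c, are the double crossovers. Comparing them with the parentals, only the c allele has switched, so c is the middle locus and the order is l – c – fl.
Crossovers in the l–c interval produce the single-crossover classes l+ fl c and l fl+ c+ (40 + 55 = 95) plus the double crossovers (8).
RF(l–c) = (95 + 8) / 1000 = 103/1000 = 0.1030 → 10.3 m.u.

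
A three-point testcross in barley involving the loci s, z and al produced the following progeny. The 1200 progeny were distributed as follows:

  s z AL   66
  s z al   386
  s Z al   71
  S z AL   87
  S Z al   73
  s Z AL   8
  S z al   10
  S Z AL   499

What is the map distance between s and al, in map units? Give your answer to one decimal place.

The two most frequent reciprocal classes, s z al and S Z AL, are the parental types, so the F1 was s z al / S Z AL.
The two rarest classes, S z al and s Z AL, are the double crossovers. Comparing them with the parentals, only the s allele has switched, so s is the middle locus and the order is al – s – z.
Crossovers in the al–s interval produce the single-crossover classes s z AL and S Z al (66 + 73 = 139) plus the double crossovers (18).
RF(al–s) = (139 + 18) / 1200 = 157/1200 = 0.1308 → 13.1 map units.

13.1 map units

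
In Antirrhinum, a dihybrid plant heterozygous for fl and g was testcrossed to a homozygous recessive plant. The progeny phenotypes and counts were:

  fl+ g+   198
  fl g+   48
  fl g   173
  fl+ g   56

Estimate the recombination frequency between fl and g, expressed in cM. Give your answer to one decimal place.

The two most frequent classes, fl+ g+ (198) and fl g (173), are the parental types, so the F1 was fl+ g+ / fl g.
The recombinant classes are fl+ g and fl g+: 56 + 48 = 104.
Recombination frequency = 104/475 = 0.2189 ≈ 21.9%, i.e. 21.9 cM.

21.9 cM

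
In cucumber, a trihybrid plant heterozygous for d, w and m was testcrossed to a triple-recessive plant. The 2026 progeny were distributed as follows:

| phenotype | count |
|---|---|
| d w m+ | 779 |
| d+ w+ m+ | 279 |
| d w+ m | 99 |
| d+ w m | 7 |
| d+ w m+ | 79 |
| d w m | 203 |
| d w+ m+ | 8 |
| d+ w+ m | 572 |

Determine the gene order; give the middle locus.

w

The two most frequent reciprocal classes, d+ w+ m and d w m+, are the parental types, so the F1 was d+ w+ m / d w m+.
The two rarest classes, d+ w m and d w+ m+, are the double crossovers. Comparing them with the parentals, only the w allele has switched, so w is the middle locus and the order is m – w – d.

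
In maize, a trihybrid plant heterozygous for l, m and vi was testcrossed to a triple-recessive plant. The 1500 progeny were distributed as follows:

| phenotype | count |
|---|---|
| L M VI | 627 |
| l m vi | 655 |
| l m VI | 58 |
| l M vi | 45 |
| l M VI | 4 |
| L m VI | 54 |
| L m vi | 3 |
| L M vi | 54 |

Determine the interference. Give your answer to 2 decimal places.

0.17

The two most frequent reciprocal classes, l m vi and L M VI, are the parental types, so the F1 was l m vi / L M VI.
The two rarest classes, L m vi and l M VI, are the double crossovers. Comparing them with the parentals, only the l allele has switched, so l is the middle locus and the order is m – l – vi.
m–l: (99 + 7)/1500 = 0.0707; l–vi: (112 + 7)/1500 = 0.0793.
Expected DCO frequency = 0.0707 × 0.0793 ≈ 0.00561; observed = 7/1500 ≈ 0.00467.
Coefficient of coincidence = 0.00467/0.00561 ≈ 0.83; interference = 1 − 0.83 = 0.17.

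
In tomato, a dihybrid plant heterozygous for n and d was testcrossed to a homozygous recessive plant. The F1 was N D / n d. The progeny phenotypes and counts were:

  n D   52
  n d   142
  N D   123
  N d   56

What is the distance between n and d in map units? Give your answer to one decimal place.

The recombinant classes are N d and n D: 56 + 52 = 108.
Recombination frequency = 108/373 = 0.2895 ≈ 29.0%, i.e. 29.0 map units.

29.0 map units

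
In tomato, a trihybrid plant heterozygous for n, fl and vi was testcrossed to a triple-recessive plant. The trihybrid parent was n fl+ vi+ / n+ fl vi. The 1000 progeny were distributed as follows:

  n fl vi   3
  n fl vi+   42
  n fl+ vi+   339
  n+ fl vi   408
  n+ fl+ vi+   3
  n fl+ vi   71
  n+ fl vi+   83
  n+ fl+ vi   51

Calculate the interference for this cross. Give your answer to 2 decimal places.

The two rarest classes, n+ fl+ vi+ and n fl vi, are the double crossovers. Comparing them with the parentals, only the n allele has switched, so n is the middle locus and the order is vi – n – fl.
vi–n: (154 + 6)/1000 = 0.1600; n–fl: (93 + 6)/1000 = 0.0990.
Expected DCO frequency = 0.1600 × 0.0990 ≈ 0.01584; observed = 6/1000 ≈ 0.00600.
Coefficient of coincidence = 0.00600/0.01584 ≈ 0.38; interference = 1 − 0.38 = 0.62.

0.62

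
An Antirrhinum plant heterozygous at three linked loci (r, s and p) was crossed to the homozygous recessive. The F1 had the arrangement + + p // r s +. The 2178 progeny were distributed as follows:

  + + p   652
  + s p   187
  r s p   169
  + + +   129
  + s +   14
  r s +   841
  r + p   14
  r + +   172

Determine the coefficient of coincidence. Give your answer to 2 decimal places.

0.48

The two rarest classes, r + p and + s +, are the double crossovers. Comparing them with the parentals, only the r allele has switched, so r is the middle locus and the order is s – r – p.
s–r: (359 + 28)/2178 = 0.1777; r–p: (298 + 28)/2178 = 0.1497.
Expected DCO frequency = 0.1777 × 0.1497 ≈ 0.02660; observed = 28/2178 ≈ 0.01286.
Coefficient of coincidence = 0.01286/0.02660 ≈ 0.48.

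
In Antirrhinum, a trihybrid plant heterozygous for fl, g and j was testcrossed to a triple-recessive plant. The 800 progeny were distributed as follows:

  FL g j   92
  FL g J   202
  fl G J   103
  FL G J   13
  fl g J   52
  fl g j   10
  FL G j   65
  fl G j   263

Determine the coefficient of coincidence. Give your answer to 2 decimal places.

The two most frequent reciprocal classes, fl G j and FL g J, are the parental types, so the F1 was fl G j / FL g J.
The two rarest classes, fl g j and FL G J, are the double crossovers. Comparing them with the parentals, only the g allele has switched, so g is the middle locus and the order is j – g – fl.
j–g: (195 + 23)/800 = 0.2725; g–fl: (117 + 23)/800 = 0.1750.
Expected DCO frequency = 0.2725 × 0.1750 ≈ 0.04769; observed = 23/800 ≈ 0.02875.
Coefficient of coincidence = 0.02875/0.04769 ≈ 0.60.

0.60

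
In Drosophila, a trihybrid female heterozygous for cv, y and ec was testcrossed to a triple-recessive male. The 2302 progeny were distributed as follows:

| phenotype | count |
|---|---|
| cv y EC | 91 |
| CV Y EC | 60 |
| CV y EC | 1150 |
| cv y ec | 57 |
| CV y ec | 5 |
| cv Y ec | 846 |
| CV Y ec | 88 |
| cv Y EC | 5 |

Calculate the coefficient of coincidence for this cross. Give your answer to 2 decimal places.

0.96

The two most frequent reciprocal classes, cv Y ec and CV y EC, are the parental types, so the F1 was cv Y ec / CV y EC.
The two rarest classes, cv Y EC and CV y ec, are the double crossovers. Comparing them with the parentals, only the ec allele has switched, so ec is the middle locus and the order is cv – ec – y.
cv–ec: (179 + 10)/2302 = 0.0821; ec–y: (117 + 10)/2302 = 0.0552.
Expected DCO frequency = 0.0821 × 0.0552 ≈ 0.00453; observed = 10/2302 ≈ 0.00434.
Coefficient of coincidence = 0.00434/0.00453 ≈ 0.96.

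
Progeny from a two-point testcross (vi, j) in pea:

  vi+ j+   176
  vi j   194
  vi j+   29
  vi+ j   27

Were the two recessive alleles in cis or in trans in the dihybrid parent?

cis

The two most frequent classes are vi+ j+ (176) and vi j (194); these are the parental (non-recombinant) types.
So the F1 carried vi+ j+ on one chromosome and vi j on the other — the recessive alleles are on the same chromosome (cis / coupling).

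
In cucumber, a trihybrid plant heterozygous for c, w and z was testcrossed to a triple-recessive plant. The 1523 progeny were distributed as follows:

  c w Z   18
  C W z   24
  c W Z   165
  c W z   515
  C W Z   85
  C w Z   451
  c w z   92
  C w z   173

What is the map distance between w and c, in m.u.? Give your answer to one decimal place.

14.4 m.u.

The two most frequent reciprocal classes, c W z and C w Z, are the parental types, so the F1 was c W z / C w Z.
The two rarest classes, C W z and c w Z, are the double crossovers. Comparing them with the parentals, only the c allele has switched, so c is the middle locus and the order is z – c – w.
Crossovers in the c–w interval produce the single-crossover classes c w z and C W Z (92 + 85 = 177) plus the double crossovers (42).
RF(c–w) = (177 + 42) / 1523 = 219/1523 = 0.1438 → 14.4 m.u.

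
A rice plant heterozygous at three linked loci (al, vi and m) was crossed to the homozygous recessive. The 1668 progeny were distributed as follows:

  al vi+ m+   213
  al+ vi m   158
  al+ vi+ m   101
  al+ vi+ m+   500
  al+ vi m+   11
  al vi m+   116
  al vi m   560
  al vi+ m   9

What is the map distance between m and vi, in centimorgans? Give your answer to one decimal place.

The two most frequent reciprocal classes, al+ vi+ m+ and al vi m, are the parental types, so the F1 was al+ vi+ m+ / al vi m.
The two rarest classes, al+ vi m+ and al vi+ m, are the double crossovers. Comparing them with the parentals, only the vi allele has switched, so vi is the middle locus and the order is al – vi – m.
Crossovers in the vi–m interval produce the single-crossover classes al+ vi+ m and al vi m+ (101 + 116 = 217) plus the double crossovers (20).
RF(vi–m) = (217 + 20) / 1668 = 237/1668 = 0.1421 → 14.2 centimorgans.

14.2 centimorgans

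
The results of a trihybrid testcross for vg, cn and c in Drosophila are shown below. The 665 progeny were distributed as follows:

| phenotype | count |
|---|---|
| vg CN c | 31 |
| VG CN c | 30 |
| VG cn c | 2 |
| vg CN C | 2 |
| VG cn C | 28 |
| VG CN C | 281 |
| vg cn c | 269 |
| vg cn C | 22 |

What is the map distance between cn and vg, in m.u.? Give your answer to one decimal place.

The two most frequent reciprocal classes, VG CN C and vg cn c, are the parental types, so the F1 was VG CN C / vg cn c.
The two rarest classes, vg CN C and VG cn c, are the double crossovers. Comparing them with the parentals, only the vg allele has switched, so vg is the middle locus and the order is c – vg – cn.
Crossovers in the vg–cn interval produce the single-crossover classes VG cn C and vg CN c (28 + 31 = 59) plus the double crossovers (4).
RF(vg–cn) = (59 + 4) / 665 = 63/665 = 0.0947 → 9.5 m.u.

9.5 m.u.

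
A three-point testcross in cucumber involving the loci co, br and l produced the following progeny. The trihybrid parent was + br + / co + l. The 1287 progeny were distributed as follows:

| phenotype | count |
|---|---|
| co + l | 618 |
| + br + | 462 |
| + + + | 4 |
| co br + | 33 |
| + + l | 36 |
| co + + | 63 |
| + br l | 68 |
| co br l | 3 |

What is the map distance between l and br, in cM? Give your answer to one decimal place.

10.7 cM

The two rarest classes, + + + and co br l, are the double crossovers. Comparing them with the parentals, only the br allele has switched, so br is the middle locus and the order is l – br – co.
Crossovers in the l–br interval produce the single-crossover classes + br l and co + + (68 + 63 = 131) plus the double crossovers (7).
RF(l–br) = (131 + 7) / 1287 = 138/1287 = 0.1072 → 10.7 cM.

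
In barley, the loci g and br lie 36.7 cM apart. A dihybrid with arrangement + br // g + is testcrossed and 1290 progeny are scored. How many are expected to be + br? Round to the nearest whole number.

408

A map distance of 36.7 cM corresponds to a recombination frequency of 0.367.
The F1 is + br / g +, so + br is a parental gamete class with expected frequency (1 − r)/2 = 0.633/2 = 0.3165.
Expected number = 0.3165 × 1290 = 408.29 ≈ 408.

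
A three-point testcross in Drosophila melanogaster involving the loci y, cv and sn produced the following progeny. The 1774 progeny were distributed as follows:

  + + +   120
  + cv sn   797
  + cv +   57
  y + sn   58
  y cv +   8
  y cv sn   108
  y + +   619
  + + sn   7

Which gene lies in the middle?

The two most frequent reciprocal classes, y + + and + cv sn, are the parental types, so the F1 was y + + / + cv sn.
The two rarest classes, y cv + and + + sn, are the double crossovers. Comparing them with the parentals, only the cv allele has switched, so cv is the middle locus and the order is sn – cv – y.

cv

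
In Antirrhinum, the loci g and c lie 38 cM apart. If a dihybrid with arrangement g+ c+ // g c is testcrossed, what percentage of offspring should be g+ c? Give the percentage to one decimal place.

A map distance of 38 cM corresponds to a recombination frequency of 0.380.
The F1 is g+ c+ / g c, so g+ c is a recombinant gamete class with expected frequency r/2 = 0.380/2 = 0.1900.
That is 0.1900 = 19.0% of the progeny.

19.0%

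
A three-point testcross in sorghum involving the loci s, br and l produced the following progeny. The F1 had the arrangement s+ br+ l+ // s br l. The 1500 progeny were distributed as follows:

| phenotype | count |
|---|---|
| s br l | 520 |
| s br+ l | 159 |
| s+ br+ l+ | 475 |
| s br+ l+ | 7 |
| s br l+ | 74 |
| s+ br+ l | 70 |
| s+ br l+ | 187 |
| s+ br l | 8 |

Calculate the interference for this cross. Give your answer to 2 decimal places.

The two rarest classes, s br+ l+ and s+ br l, are the double crossovers. Comparing them with the parentals, only the s allele has switched, so s is the middle locus and the order is br – s – l.
br–s: (346 + 15)/1500 = 0.2407; s–l: (144 + 15)/1500 = 0.1060.
Expected DCO frequency = 0.2407 × 0.1060 ≈ 0.02551; observed = 15/1500 ≈ 0.01000.
Coefficient of coincidence = 0.01000/0.02551 ≈ 0.39; interference = 1 − 0.39 = 0.61.

0.61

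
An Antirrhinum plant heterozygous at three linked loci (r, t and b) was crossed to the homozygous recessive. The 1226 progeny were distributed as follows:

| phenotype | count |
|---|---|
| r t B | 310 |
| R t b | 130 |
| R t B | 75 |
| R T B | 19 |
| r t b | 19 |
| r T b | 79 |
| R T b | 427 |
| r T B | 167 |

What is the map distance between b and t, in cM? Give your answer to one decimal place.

The two most frequent reciprocal classes, r t B and R T b, are the parental types, so the F1 was r t B / R T b.
The two rarest classes, r t b and R T B, are the double crossovers. Comparing them with the parentals, only the b allele has switched, so b is the middle locus and the order is t – b – r.
Crossovers in the t–b interval produce the single-crossover classes r T B and R t b (167 + 130 = 297) plus the double crossovers (38).
RF(t–b) = (297 + 38) / 1226 = 335/1226 = 0.2732 → 27.3 cM.

27.3 cM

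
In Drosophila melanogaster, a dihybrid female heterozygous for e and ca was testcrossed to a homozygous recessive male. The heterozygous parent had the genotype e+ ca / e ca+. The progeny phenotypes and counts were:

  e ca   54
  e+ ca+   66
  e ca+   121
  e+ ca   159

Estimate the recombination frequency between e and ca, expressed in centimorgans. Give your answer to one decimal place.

30.0 centimorgans

The recombinant classes are e+ ca+ and e ca: 66 + 54 = 120.
Recombination frequency = 120/400 = 0.3000 ≈ 30.0%, i.e. 30.0 centimorgans.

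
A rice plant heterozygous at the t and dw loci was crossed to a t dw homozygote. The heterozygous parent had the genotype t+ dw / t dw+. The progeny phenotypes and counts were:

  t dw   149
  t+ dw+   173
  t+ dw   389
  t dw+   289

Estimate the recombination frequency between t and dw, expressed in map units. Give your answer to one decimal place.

The recombinant classes are t+ dw+ and t dw: 173 + 149 = 322.
Recombination frequency = 322/1000 = 0.3220 ≈ 32.2%, i.e. 32.2 map units.

32.2 map units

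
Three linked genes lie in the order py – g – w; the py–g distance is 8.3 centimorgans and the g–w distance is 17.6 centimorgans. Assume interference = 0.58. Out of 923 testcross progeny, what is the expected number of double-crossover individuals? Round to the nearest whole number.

6

Map distances give recombination frequencies of 0.083 and 0.176 for the two intervals.
With interference 0.58 (so coincidence = 0.42), expected double-crossover frequency = 0.083 × 0.176 × 0.42 = 0.00614.
Expected number = 0.00614 × 923 = 5.66 ≈ 6.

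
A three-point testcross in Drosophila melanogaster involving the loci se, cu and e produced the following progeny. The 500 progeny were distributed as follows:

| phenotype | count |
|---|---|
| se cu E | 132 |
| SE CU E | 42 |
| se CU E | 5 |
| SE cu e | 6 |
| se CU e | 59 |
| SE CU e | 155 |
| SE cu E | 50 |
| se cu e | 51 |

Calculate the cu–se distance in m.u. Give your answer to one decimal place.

24.0 m.u.

The two most frequent reciprocal classes, SE CU e and se cu E, are the parental types, so the F1 was SE CU e / se cu E.
The two rarest classes, SE cu e and se CU E, are the double crossovers. Comparing them with the parentals, only the cu allele has switched, so cu is the middle locus and the order is e – cu – se.
Crossovers in the cu–se interval produce the single-crossover classes se CU e and SE cu E (59 + 50 = 109) plus the double crossovers (11).
RF(cu–se) = (109 + 11) / 500 = 120/500 = 0.2400 → 24.0 m.u.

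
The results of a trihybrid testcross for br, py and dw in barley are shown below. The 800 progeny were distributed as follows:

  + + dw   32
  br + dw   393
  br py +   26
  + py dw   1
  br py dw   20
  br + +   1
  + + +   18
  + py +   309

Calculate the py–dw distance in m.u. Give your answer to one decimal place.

The two most frequent reciprocal classes, + py + and br + dw, are the parental types, so the F1 was + py + / br + dw.
The two rarest classes, + py dw and br + +, are the double crossovers. Comparing them with the parentals, only the dw allele has switched, so dw is the middle locus and the order is py – dw – br.
Crossovers in the py–dw interval produce the single-crossover classes + + + and br py dw (18 + 20 = 38) plus the double crossovers (2).
RF(py–dw) = (38 + 2) / 800 = 40/800 = 0.0500 → 5.0 m.u.

5.0 m.u.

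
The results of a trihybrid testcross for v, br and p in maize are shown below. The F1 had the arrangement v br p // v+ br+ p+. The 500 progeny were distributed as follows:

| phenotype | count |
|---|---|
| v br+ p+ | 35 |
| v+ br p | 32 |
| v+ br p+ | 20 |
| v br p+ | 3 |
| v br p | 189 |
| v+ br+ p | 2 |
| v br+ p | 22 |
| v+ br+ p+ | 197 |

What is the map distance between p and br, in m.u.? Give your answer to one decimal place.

The two rarest classes, v br p+ and v+ br+ p, are the double crossovers. Comparing them with the parentals, only the p allele has switched, so p is the middle locus and the order is br – p – v.
Crossovers in the br–p interval produce the single-crossover classes v br+ p and v+ br p+ (22 + 20 = 42) plus the double crossovers (5).
RF(br–p) = (42 + 5) / 500 = 47/500 = 0.0940 → 9.4 m.u.

9.4 m.u.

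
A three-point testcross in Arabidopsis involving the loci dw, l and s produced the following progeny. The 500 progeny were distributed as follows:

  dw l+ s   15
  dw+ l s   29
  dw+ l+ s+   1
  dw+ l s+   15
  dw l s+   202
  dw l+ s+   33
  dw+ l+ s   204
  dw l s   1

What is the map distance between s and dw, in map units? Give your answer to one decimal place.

6.4 map units

The two most frequent reciprocal classes, dw l s+ and dw+ l+ s, are the parental types, so the F1 was dw l s+ / dw+ l+ s.
The two rarest classes, dw l s and dw+ l+ s+, are the double crossovers. Comparing them with the parentals, only the s allele has switched, so s is the middle locus and the order is dw – s – l.
Crossovers in the dw–s interval produce the single-crossover classes dw+ l s+ and dw l+ s (15 + 15 = 30) plus the double crossovers (2).
RF(dw–s) = (30 + 2) / 500 = 32/500 = 0.0640 → 6.4 map units.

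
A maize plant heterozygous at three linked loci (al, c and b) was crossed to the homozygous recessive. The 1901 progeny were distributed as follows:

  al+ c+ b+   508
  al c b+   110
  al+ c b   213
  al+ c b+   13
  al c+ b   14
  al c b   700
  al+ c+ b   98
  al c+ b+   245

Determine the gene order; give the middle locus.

c

The two most frequent reciprocal classes, al+ c+ b+ and al c b, are the parental types, so the F1 was al+ c+ b+ / al c b.
The two rarest classes, al+ c b+ and al c+ b, are the double crossovers. Comparing them with the parentals, only the c allele has switched, so c is the middle locus and the order is b – c – al.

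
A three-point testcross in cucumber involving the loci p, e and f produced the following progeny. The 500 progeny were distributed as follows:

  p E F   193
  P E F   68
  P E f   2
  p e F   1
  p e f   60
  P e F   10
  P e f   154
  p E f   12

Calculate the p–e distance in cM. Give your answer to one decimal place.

The two most frequent reciprocal classes, P e f and p E F, are the parental types, so the F1 was P e f / p E F.
The two rarest classes, P E f and p e F, are the double crossovers. Comparing them with the parentals, only the e allele has switched, so e is the middle locus and the order is f – e – p.
Crossovers in the e–p interval produce the single-crossover classes p e f and P E F (60 + 68 = 128) plus the double crossovers (3).
RF(e–p) = (128 + 3) / 500 = 131/500 = 0.2620 → 26.2 cM.

26.2 cM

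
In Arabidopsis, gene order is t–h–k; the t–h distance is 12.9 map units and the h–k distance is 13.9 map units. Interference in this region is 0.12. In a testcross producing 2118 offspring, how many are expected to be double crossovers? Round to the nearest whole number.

33

Map distances give recombination frequencies of 0.129 and 0.139 for the two intervals.
With interference 0.12 (so coincidence = 0.88), expected double-crossover frequency = 0.129 × 0.139 × 0.88 = 0.01578.
Expected number = 0.01578 × 2118 = 33.42 ≈ 33.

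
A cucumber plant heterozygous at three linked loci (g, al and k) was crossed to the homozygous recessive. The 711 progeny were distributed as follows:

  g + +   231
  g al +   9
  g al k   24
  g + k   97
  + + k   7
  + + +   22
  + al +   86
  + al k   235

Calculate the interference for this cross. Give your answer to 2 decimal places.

The two most frequent reciprocal classes, + al k and g + +, are the parental types, so the F1 was + al k / g + +.
The two rarest classes, + + k and g al +, are the double crossovers. Comparing them with the parentals, only the al allele has switched, so al is the middle locus and the order is g – al – k.
g–al: (46 + 16)/711 = 0.0872; al–k: (183 + 16)/711 = 0.2799.
Expected DCO frequency = 0.0872 × 0.2799 ≈ 0.02441; observed = 16/711 ≈ 0.02250.
Coefficient of coincidence = 0.02250/0.02441 ≈ 0.92; interference = 1 − 0.92 = 0.08.

0.08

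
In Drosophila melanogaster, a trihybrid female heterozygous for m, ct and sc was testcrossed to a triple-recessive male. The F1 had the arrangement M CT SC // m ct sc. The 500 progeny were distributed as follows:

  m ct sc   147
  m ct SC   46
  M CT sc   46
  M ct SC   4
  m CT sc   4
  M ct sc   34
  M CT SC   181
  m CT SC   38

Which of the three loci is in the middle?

The two rarest classes, M ct SC and m CT sc, are the double crossovers. Comparing them with the parentals, only the ct allele has switched, so ct is the middle locus and the order is sc – ct – m.

ct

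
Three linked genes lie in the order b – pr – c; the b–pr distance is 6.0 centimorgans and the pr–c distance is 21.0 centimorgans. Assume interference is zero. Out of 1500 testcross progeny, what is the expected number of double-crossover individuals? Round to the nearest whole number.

Map distances give recombination frequencies of 0.060 and 0.210 for the two intervals.
With no interference, expected double-crossover frequency = 0.060 × 0.210 = 0.01260.
Expected number = 0.01260 × 1500 = 18.90 ≈ 19.

19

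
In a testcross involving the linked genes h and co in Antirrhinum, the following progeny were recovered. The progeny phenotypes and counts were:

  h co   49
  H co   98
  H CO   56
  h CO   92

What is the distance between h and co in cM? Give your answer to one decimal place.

35.6 cM

The two most frequent classes, H co (98) and h CO (92), are the parental types, so the F1 was H co / h CO.
The recombinant classes are H CO and h co: 56 + 49 = 105.
Recombination frequency = 105/295 = 0.3559 ≈ 35.6%, i.e. 35.6 cM.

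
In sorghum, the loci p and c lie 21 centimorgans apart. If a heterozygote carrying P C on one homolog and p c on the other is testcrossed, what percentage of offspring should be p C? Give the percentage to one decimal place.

10.5%

A map distance of 21 centimorgans corresponds to a recombination frequency of 0.210.
The F1 is P C / p c, so p C is a recombinant gamete class with expected frequency r/2 = 0.210/2 = 0.1050.
That is 0.1050 = 10.5% of the progeny.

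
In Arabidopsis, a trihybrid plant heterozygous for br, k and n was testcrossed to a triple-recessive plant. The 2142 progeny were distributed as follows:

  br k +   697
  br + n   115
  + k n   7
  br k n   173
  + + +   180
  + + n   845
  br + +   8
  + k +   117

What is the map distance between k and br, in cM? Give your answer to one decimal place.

11.5 cM

The two most frequent reciprocal classes, br k + and + + n, are the parental types, so the F1 was br k + / + + n.
The two rarest classes, br + + and + k n, are the double crossovers. Comparing them with the parentals, only the k allele has switched, so k is the middle locus and the order is n – k – br.
Crossovers in the k–br interval produce the single-crossover classes + k + and br + n (117 + 115 = 232) plus the double crossovers (15).
RF(k–br) = (232 + 15) / 2142 = 247/2142 = 0.1153 → 11.5 cM.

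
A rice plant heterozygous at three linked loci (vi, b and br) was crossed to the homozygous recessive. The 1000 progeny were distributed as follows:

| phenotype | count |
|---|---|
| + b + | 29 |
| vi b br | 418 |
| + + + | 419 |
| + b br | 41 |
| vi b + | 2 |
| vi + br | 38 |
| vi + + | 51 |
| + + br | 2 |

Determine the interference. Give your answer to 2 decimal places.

0.41

The two most frequent reciprocal classes, vi b br and + + +, are the parental types, so the F1 was vi b br / + + +.
The two rarest classes, vi b + and + + br, are the double crossovers. Comparing them with the parentals, only the br allele has switched, so br is the middle locus and the order is b – br – vi.
b–br: (67 + 4)/1000 = 0.0710; br–vi: (92 + 4)/1000 = 0.0960.
Expected DCO frequency = 0.0710 × 0.0960 ≈ 0.00682; observed = 4/1000 ≈ 0.00400.
Coefficient of coincidence = 0.00400/0.00682 ≈ 0.59; interference = 1 − 0.59 = 0.41.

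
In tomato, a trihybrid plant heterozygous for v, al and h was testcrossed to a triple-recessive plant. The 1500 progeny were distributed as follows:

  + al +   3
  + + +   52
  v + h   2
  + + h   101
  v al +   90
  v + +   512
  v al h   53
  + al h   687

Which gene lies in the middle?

The two most frequent reciprocal classes, v + + and + al h, are the parental types, so the F1 was v + + / + al h.
The two rarest classes, v + h and + al +, are the double crossovers. Comparing them with the parentals, only the h allele has switched, so h is the middle locus and the order is al – h – v.

h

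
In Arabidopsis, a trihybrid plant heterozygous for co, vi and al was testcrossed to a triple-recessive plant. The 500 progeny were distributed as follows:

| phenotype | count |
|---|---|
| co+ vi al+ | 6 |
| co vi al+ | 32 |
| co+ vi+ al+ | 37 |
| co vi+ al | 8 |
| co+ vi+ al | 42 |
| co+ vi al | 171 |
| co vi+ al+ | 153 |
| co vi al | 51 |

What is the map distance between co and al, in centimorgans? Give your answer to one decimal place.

The two most frequent reciprocal classes, co+ vi al and co vi+ al+, are the parental types, so the F1 was co+ vi al / co vi+ al+.
The two rarest classes, co+ vi al+ and co vi+ al, are the double crossovers. Comparing them with the parentals, only the al allele has switched, so al is the middle locus and the order is co – al – vi.
Crossovers in the co–al interval produce the single-crossover classes co vi al and co+ vi+ al+ (51 + 37 = 88) plus the double crossovers (14).
RF(co–al) = (88 + 14) / 500 = 102/500 = 0.2040 → 20.4 centimorgans.

20.4 centimorgans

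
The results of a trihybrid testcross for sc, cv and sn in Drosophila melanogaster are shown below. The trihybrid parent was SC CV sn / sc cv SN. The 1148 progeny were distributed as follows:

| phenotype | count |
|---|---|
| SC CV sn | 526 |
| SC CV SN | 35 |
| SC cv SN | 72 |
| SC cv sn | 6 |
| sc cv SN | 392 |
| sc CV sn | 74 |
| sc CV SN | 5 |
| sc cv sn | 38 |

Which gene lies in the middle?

The two rarest classes, SC cv sn and sc CV SN, are the double crossovers. Comparing them with the parentals, only the cv allele has switched, so cv is the middle locus and the order is sn – cv – sc.

cv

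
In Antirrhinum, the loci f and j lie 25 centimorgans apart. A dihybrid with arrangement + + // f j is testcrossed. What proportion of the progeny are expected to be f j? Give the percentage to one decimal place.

A map distance of 25 centimorgans corresponds to a recombination frequency of 0.250.
The F1 is + + / f j, so f j is a parental gamete class with expected frequency (1 − r)/2 = 0.750/2 = 0.3750.
That is 0.3750 = 37.5% of the progeny.

37.5%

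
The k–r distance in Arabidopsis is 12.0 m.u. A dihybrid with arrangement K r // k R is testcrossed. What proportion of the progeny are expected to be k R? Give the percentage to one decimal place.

A map distance of 12.0 m.u. corresponds to a recombination frequency of 0.120.
The F1 is K r / k R, so k R is a parental gamete class with expected frequency (1 − r)/2 = 0.880/2 = 0.4400.
That is 0.4400 = 44.0% of the progeny.

44.0%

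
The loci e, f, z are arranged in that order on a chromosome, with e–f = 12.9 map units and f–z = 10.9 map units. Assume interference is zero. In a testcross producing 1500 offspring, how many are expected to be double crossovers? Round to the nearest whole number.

21

Map distances give recombination frequencies of 0.129 and 0.109 for the two intervals.
With no interference, expected double-crossover frequency = 0.129 × 0.109 = 0.01406.
Expected number = 0.01406 × 1500 = 21.09 ≈ 21.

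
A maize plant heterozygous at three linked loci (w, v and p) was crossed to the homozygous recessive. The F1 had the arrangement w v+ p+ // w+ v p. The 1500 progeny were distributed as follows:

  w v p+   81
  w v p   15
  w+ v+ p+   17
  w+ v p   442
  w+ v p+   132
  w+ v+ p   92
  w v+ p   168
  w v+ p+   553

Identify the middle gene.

The two rarest classes, w+ v+ p+ and w v p, are the double crossovers. Comparing them with the parentals, only the w allele has switched, so w is the middle locus and the order is p – w – v.

w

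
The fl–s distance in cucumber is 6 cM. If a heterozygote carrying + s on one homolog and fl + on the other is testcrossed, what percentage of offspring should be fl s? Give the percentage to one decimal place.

A map distance of 6 cM corresponds to a recombination frequency of 0.060.
The F1 is + s / fl +, so fl s is a recombinant gamete class with expected frequency r/2 = 0.060/2 = 0.0300.
That is 0.0300 = 3.0% of the progeny.

3.0%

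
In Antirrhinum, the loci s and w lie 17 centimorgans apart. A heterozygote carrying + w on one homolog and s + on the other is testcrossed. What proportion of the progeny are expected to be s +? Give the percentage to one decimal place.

A map distance of 17 centimorgans corresponds to a recombination frequency of 0.170.
The F1 is + w / s +, so s + is a parental gamete class with expected frequency (1 − r)/2 = 0.830/2 = 0.4150.
That is 0.4150 = 41.5% of the progeny.

41.5%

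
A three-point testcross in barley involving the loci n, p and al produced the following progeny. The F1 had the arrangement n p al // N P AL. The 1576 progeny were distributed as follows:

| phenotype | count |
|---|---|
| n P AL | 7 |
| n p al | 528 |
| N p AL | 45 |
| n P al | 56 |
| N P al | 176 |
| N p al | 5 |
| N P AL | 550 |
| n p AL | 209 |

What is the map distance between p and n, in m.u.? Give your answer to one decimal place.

The two rarest classes, N p al and n P AL, are the double crossovers. Comparing them with the parentals, only the n allele has switched, so n is the middle locus and the order is p – n – al.
Crossovers in the p–n interval produce the single-crossover classes n P al and N p AL (56 + 45 = 101) plus the double crossovers (12).
RF(p–n) = (101 + 12) / 1576 = 113/1576 = 0.0717 → 7.2 m.u.

7.2 m.u.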